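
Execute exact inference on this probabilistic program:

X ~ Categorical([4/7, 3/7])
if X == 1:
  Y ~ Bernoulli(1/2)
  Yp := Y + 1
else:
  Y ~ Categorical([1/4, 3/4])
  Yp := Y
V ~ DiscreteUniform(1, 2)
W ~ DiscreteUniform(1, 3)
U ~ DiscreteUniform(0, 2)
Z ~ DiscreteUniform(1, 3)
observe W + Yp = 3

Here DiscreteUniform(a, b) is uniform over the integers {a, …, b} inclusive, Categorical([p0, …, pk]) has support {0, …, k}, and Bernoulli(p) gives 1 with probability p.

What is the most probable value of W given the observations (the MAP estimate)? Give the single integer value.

argmax_v P(W = v | obs) = 2

Enumerate traces; 72 have nonzero weight after conditioning:
  (X=0, Y=0, V=1, W=3, U=0, Z=1) weight 1/378
  (X=0, Y=0, V=1, W=3, U=0, Z=2) weight 1/378
  (X=0, Y=0, V=1, W=3, U=0, Z=3) weight 1/378
  (X=0, Y=0, V=1, W=3, U=1, Z=1) weight 1/378
  (X=0, Y=0, V=1, W=3, U=1, Z=2) weight 1/378
  (X=0, Y=0, V=1, W=3, U=1, Z=3) weight 1/378
  (X=0, Y=0, V=1, W=3, U=2, Z=1) weight 1/378
  (X=0, Y=0, V=1, W=3, U=2, Z=2) weight 1/378
  (X=0, Y=1, V=1, W=2, U=0, Z=1) weight 1/126
  (X=1, Y=1, V=1, W=1, U=0, Z=1) weight 1/252
  … 62 more
Group by W:
  weight(W=1) = 1/14
  weight(W=2) = 3/14
  weight(W=3) = 1/21
Total weight = 1/14 + 3/14 + 1/21 = 1/3
P(W=1 | obs) = 1/14 / 1/3 = 3/14
P(W=2 | obs) = 3/14 / 1/3 = 9/14
P(W=3 | obs) = 1/21 / 1/3 = 1/7
argmax = 2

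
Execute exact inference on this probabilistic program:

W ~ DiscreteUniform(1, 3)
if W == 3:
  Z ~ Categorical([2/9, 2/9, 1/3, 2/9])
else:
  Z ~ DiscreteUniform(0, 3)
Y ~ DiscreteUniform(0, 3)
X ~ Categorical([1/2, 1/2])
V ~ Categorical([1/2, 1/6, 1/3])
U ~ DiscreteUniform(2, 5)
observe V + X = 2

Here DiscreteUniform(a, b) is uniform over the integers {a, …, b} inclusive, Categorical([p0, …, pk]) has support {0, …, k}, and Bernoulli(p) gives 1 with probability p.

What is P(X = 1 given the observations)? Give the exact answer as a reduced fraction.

Enumerate traces; 384 have nonzero weight after conditioning:
  (W=1, Z=0, Y=0, X=0, V=2, U=2) weight 1/1152
  (W=1, Z=0, Y=0, X=0, V=2, U=3) weight 1/1152
  (W=1, Z=0, Y=0, X=0, V=2, U=4) weight 1/1152
  (W=1, Z=0, Y=0, X=0, V=2, U=5) weight 1/1152
  (W=1, Z=0, Y=0, X=1, V=1, U=2) weight 1/2304
  (W=1, Z=0, Y=0, X=1, V=1, U=3) weight 1/2304
  (W=1, Z=0, Y=0, X=1, V=1, U=4) weight 1/2304
  (W=1, Z=0, Y=0, X=1, V=1, U=5) weight 1/2304
  … 376 more
Group by X:
  weight(X=0) = 1/6
  weight(X=1) = 1/12
Total weight = 1/6 + 1/12 = 1/4
P(X=0 | obs) = 1/6 / 1/4 = 2/3
P(X=1 | obs) = 1/12 / 1/4 = 1/3

P(X = 1 | obs) = 1/3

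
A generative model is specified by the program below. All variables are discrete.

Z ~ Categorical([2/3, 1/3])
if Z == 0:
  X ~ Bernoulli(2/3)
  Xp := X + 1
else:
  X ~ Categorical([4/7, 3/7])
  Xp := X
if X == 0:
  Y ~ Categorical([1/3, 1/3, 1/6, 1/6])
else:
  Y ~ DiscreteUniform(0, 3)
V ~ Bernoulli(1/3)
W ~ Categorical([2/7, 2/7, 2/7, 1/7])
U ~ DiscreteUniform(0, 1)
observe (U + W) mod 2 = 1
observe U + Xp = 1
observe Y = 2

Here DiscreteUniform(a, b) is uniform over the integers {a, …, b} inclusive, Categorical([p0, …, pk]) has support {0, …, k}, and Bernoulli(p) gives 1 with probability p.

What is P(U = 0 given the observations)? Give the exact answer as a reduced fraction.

Enumerate traces; 12 have nonzero weight after conditioning:
  (Z=0, X=0, Y=2, V=0, W=1, U=0) weight 2/567
  (Z=0, X=0, Y=2, V=0, W=3, U=0) weight 1/567
  (Z=0, X=0, Y=2, V=1, W=1, U=0) weight 1/567
  (Z=0, X=0, Y=2, V=1, W=3, U=0) weight 1/1134
  (Z=1, X=0, Y=2, V=0, W=0, U=1) weight 4/1323
  (Z=1, X=0, Y=2, V=0, W=2, U=1) weight 4/1323
  (Z=1, X=0, Y=2, V=1, W=0, U=1) weight 2/1323
  (Z=1, X=0, Y=2, V=1, W=2, U=1) weight 2/1323
  … 4 more
Group by U:
  weight(U=0) = 55/3528
  weight(U=1) = 4/441
Total weight = 55/3528 + 4/441 = 29/1176
P(U=0 | obs) = 55/3528 / 29/1176 = 55/87
P(U=1 | obs) = 4/441 / 29/1176 = 32/87

P(U = 0 | obs) = 55/87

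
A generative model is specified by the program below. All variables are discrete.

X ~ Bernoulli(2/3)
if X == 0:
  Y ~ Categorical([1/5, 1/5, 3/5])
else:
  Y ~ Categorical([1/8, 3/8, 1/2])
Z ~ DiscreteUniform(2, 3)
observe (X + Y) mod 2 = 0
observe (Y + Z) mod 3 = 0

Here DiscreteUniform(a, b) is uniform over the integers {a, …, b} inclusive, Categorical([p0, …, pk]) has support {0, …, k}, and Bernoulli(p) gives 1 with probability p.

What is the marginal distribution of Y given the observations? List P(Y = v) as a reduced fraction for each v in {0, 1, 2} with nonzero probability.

P(Y=0) = 4/19, P(Y=1) = 15/19

Enumerate traces; 2 have nonzero weight after conditioning:
  (X=0, Y=0, Z=3) weight 1/30
  (X=1, Y=1, Z=2) weight 1/8
Group by Y:
  weight(Y=0) = 1/30
  weight(Y=1) = 1/8
Total weight = 1/30 + 1/8 = 19/120
P(Y=0 | obs) = 1/30 / 19/120 = 4/19
P(Y=1 | obs) = 1/8 / 19/120 = 15/19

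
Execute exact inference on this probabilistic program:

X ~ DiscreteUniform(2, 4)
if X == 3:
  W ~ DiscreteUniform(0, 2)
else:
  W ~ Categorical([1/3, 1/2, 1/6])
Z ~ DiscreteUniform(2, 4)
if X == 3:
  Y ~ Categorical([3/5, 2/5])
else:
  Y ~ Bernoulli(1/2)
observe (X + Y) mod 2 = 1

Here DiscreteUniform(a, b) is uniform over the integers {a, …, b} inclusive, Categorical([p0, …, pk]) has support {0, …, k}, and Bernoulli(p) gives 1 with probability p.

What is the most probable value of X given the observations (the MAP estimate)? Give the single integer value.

Enumerate traces; 27 have nonzero weight after conditioning:
  (X=2, W=0, Z=2, Y=1) weight 1/54
  (X=2, W=0, Z=3, Y=1) weight 1/54
  (X=2, W=0, Z=4, Y=1) weight 1/54
  (X=2, W=1, Z=2, Y=1) weight 1/36
  (X=2, W=1, Z=3, Y=1) weight 1/36
  (X=2, W=1, Z=4, Y=1) weight 1/36
  (X=2, W=2, Z=2, Y=1) weight 1/108
  (X=2, W=2, Z=3, Y=1) weight 1/108
  (X=3, W=0, Z=2, Y=0) weight 1/45
  (X=4, W=0, Z=2, Y=1) weight 1/54
  … 17 more
Group by X:
  weight(X=2) = 1/6
  weight(X=3) = 1/5
  weight(X=4) = 1/6
Total weight = 1/6 + 1/5 + 1/6 = 8/15
P(X=2 | obs) = 1/6 / 8/15 = 5/16
P(X=3 | obs) = 1/5 / 8/15 = 3/8
P(X=4 | obs) = 1/6 / 8/15 = 5/16
argmax = 3

argmax_v P(X = v | obs) = 3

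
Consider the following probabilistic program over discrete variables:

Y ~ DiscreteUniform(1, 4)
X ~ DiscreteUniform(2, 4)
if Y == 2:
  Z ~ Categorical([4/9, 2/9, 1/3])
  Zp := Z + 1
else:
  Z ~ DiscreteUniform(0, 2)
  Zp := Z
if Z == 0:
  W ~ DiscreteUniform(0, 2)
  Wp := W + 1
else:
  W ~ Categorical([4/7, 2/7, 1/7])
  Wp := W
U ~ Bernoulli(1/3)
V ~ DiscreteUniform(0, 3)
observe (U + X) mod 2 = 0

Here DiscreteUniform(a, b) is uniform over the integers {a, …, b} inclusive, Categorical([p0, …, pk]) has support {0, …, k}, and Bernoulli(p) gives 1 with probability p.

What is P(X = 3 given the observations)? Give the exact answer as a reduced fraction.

P(X = 3 | obs) = 1/5

Enumerate traces; 432 have nonzero weight after conditioning:
  (Y=1, X=2, Z=0, W=0, U=0, V=0) weight 1/648
  (Y=1, X=2, Z=0, W=0, U=0, V=1) weight 1/648
  (Y=1, X=2, Z=0, W=0, U=0, V=2) weight 1/648
  (Y=1, X=2, Z=0, W=0, U=0, V=3) weight 1/648
  (Y=1, X=2, Z=0, W=1, U=0, V=0) weight 1/648
  (Y=1, X=2, Z=0, W=1, U=0, V=1) weight 1/648
  (Y=1, X=2, Z=0, W=1, U=0, V=2) weight 1/648
  (Y=1, X=2, Z=0, W=1, U=0, V=3) weight 1/648
  (Y=1, X=3, Z=0, W=0, U=1, V=0) weight 1/1296
  (Y=1, X=4, Z=0, W=0, U=0, V=0) weight 1/648
  … 422 more
Group by X:
  weight(X=2) = 2/9
  weight(X=3) = 1/9
  weight(X=4) = 2/9
Total weight = 2/9 + 1/9 + 2/9 = 5/9
P(X=2 | obs) = 2/9 / 5/9 = 2/5
P(X=3 | obs) = 1/9 / 5/9 = 1/5
P(X=4 | obs) = 2/9 / 5/9 = 2/5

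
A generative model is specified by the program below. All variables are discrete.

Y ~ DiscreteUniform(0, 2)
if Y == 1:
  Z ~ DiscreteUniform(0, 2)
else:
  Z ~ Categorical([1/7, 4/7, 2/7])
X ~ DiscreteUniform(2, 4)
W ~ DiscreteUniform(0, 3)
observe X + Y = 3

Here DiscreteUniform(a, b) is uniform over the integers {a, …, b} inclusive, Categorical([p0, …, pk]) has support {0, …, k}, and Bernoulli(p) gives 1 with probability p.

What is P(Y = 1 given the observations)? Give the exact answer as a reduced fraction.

P(Y = 1 | obs) = 1/2

Enumerate traces; 24 have nonzero weight after conditioning:
  (Y=0, Z=0, X=3, W=0) weight 1/252
  (Y=0, Z=0, X=3, W=1) weight 1/252
  (Y=0, Z=0, X=3, W=2) weight 1/252
  (Y=0, Z=0, X=3, W=3) weight 1/252
  (Y=0, Z=1, X=3, W=0) weight 1/63
  (Y=0, Z=1, X=3, W=1) weight 1/63
  (Y=0, Z=1, X=3, W=2) weight 1/63
  (Y=0, Z=1, X=3, W=3) weight 1/63
  (Y=1, Z=0, X=2, W=0) weight 1/108
  … 15 more
Group by Y:
  weight(Y=0) = 1/9
  weight(Y=1) = 1/9
Total weight = 1/9 + 1/9 = 2/9
P(Y=0 | obs) = 1/9 / 2/9 = 1/2
P(Y=1 | obs) = 1/9 / 2/9 = 1/2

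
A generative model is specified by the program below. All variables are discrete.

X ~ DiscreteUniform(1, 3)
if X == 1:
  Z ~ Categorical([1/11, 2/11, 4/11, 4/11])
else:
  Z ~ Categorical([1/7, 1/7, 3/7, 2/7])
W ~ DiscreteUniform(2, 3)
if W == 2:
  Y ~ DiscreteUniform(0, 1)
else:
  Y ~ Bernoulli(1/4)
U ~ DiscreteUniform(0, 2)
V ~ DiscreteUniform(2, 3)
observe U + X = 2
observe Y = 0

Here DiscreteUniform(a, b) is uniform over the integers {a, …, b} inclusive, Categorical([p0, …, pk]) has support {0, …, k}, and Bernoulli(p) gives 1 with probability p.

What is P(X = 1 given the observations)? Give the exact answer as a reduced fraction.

Enumerate traces; 32 have nonzero weight after conditioning:
  (X=1, Z=0, W=2, Y=0, U=1, V=2) weight 1/792
  (X=1, Z=0, W=2, Y=0, U=1, V=3) weight 1/792
  (X=1, Z=0, W=3, Y=0, U=1, V=2) weight 1/528
  (X=1, Z=0, W=3, Y=0, U=1, V=3) weight 1/528
  (X=1, Z=1, W=2, Y=0, U=1, V=2) weight 1/396
  (X=1, Z=1, W=2, Y=0, U=1, V=3) weight 1/396
  (X=1, Z=1, W=3, Y=0, U=1, V=2) weight 1/264
  (X=1, Z=1, W=3, Y=0, U=1, V=3) weight 1/264
  (X=2, Z=0, W=2, Y=0, U=0, V=2) weight 1/504
  … 23 more
Group by X:
  weight(X=1) = 5/72
  weight(X=2) = 5/72
Total weight = 5/72 + 5/72 = 5/36
P(X=1 | obs) = 5/72 / 5/36 = 1/2
P(X=2 | obs) = 5/72 / 5/36 = 1/2

P(X = 1 | obs) = 1/2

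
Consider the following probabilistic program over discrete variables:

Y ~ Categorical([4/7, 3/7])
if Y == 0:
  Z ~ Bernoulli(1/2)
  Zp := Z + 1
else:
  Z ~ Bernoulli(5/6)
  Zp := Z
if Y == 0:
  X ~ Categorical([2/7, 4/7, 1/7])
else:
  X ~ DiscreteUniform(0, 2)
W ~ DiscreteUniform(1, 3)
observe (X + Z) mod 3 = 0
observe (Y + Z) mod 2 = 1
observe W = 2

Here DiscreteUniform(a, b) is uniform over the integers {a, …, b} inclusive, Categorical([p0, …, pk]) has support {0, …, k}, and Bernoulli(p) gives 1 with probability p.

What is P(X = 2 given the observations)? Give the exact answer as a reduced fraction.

Enumerate traces; 2 have nonzero weight after conditioning:
  (Y=0, Z=1, X=2, W=2) weight 2/147
  (Y=1, Z=0, X=0, W=2) weight 1/126
Group by X:
  weight(X=0) = 1/126
  weight(X=2) = 2/147
Total weight = 1/126 + 2/147 = 19/882
P(X=0 | obs) = 1/126 / 19/882 = 7/19
P(X=2 | obs) = 2/147 / 19/882 = 12/19

P(X = 2 | obs) = 12/19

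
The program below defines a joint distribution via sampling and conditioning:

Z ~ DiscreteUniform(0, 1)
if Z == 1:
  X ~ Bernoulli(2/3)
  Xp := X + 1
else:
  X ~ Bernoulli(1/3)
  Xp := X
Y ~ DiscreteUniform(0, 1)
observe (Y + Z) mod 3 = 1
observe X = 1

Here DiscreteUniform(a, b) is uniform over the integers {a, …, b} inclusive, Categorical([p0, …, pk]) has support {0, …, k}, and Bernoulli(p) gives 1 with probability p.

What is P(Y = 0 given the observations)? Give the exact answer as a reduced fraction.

P(Y = 0 | obs) = 2/3

Enumerate traces; 2 have nonzero weight after conditioning:
  (Z=0, X=1, Y=1) weight 1/12
  (Z=1, X=1, Y=0) weight 1/6
Group by Y:
  weight(Y=0) = 1/6
  weight(Y=1) = 1/12
Total weight = 1/6 + 1/12 = 1/4
P(Y=0 | obs) = 1/6 / 1/4 = 2/3
P(Y=1 | obs) = 1/12 / 1/4 = 1/3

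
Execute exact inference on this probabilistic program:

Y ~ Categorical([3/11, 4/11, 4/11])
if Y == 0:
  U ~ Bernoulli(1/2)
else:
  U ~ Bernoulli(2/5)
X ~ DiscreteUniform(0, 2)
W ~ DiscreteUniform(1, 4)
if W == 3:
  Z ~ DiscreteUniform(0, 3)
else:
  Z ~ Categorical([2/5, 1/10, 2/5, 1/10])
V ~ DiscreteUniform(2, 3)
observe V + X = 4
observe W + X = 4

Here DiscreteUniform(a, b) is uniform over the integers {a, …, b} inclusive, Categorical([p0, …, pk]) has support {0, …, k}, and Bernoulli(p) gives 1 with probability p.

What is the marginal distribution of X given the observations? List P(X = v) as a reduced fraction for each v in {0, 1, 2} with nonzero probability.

Enumerate traces; 48 have nonzero weight after conditioning:
  (Y=0, U=0, X=1, W=3, Z=0, V=3) weight 1/704
  (Y=0, U=0, X=1, W=3, Z=1, V=3) weight 1/704
  (Y=0, U=0, X=1, W=3, Z=2, V=3) weight 1/704
  (Y=0, U=0, X=1, W=3, Z=3, V=3) weight 1/704
  (Y=0, U=0, X=2, W=2, Z=0, V=2) weight 1/440
  (Y=0, U=0, X=2, W=2, Z=1, V=2) weight 1/1760
  (Y=0, U=0, X=2, W=2, Z=2, V=2) weight 1/440
  (Y=0, U=0, X=2, W=2, Z=3, V=2) weight 1/1760
  … 40 more
Group by X:
  weight(X=1) = 1/24
  weight(X=2) = 1/24
Total weight = 1/24 + 1/24 = 1/12
P(X=1 | obs) = 1/24 / 1/12 = 1/2
P(X=2 | obs) = 1/24 / 1/12 = 1/2

P(X=1) = 1/2, P(X=2) = 1/2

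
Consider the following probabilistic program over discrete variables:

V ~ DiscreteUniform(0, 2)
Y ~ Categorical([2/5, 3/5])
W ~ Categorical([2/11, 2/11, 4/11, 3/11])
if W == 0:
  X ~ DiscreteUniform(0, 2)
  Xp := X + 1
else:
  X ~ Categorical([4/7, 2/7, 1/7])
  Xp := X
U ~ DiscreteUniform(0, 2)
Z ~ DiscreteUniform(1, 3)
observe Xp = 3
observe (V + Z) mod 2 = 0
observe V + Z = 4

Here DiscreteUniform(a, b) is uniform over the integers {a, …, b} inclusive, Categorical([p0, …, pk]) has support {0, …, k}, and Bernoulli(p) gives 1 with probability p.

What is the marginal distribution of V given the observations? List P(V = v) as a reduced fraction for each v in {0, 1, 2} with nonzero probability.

P(V=1) = 1/2, P(V=2) = 1/2

Enumerate traces; 12 have nonzero weight after conditioning:
  (V=1, Y=0, W=0, X=2, U=0, Z=3) weight 4/4455
  (V=1, Y=0, W=0, X=2, U=1, Z=3) weight 4/4455
  (V=1, Y=0, W=0, X=2, U=2, Z=3) weight 4/4455
  (V=1, Y=1, W=0, X=2, U=0, Z=3) weight 2/1485
  (V=1, Y=1, W=0, X=2, U=1, Z=3) weight 2/1485
  (V=1, Y=1, W=0, X=2, U=2, Z=3) weight 2/1485
  (V=2, Y=0, W=0, X=2, U=0, Z=2) weight 4/4455
  (V=2, Y=0, W=0, X=2, U=1, Z=2) weight 4/4455
  … 4 more
Group by V:
  weight(V=1) = 2/297
  weight(V=2) = 2/297
Total weight = 2/297 + 2/297 = 4/297
P(V=1 | obs) = 2/297 / 4/297 = 1/2
P(V=2 | obs) = 2/297 / 4/297 = 1/2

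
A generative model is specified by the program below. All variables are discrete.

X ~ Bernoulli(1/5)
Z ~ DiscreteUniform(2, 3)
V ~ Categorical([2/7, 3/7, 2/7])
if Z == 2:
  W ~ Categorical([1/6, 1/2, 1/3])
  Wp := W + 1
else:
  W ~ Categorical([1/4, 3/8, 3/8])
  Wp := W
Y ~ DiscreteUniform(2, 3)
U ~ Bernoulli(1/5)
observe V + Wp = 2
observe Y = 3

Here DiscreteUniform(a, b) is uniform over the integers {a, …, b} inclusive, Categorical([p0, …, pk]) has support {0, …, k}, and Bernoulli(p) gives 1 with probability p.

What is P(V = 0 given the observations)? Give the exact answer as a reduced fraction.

Enumerate traces; 20 have nonzero weight after conditioning:
  (X=0, Z=2, V=0, W=1, Y=3, U=0) weight 4/175
  (X=0, Z=2, V=0, W=1, Y=3, U=1) weight 1/175
  (X=0, Z=2, V=1, W=0, Y=3, U=0) weight 2/175
  (X=0, Z=2, V=1, W=0, Y=3, U=1) weight 1/350
  (X=0, Z=3, V=0, W=2, Y=3, U=0) weight 3/175
  (X=0, Z=3, V=0, W=2, Y=3, U=1) weight 3/700
  (X=0, Z=3, V=1, W=1, Y=3, U=0) weight 9/350
  (X=0, Z=3, V=1, W=1, Y=3, U=1) weight 9/1400
  (X=0, Z=3, V=2, W=0, Y=3, U=0) weight 2/175
  … 11 more
Group by V:
  weight(V=0) = 1/16
  weight(V=1) = 13/224
  weight(V=2) = 1/56
Total weight = 1/16 + 13/224 + 1/56 = 31/224
P(V=0 | obs) = 1/16 / 31/224 = 14/31
P(V=1 | obs) = 13/224 / 31/224 = 13/31
P(V=2 | obs) = 1/56 / 31/224 = 4/31

P(V = 0 | obs) = 14/31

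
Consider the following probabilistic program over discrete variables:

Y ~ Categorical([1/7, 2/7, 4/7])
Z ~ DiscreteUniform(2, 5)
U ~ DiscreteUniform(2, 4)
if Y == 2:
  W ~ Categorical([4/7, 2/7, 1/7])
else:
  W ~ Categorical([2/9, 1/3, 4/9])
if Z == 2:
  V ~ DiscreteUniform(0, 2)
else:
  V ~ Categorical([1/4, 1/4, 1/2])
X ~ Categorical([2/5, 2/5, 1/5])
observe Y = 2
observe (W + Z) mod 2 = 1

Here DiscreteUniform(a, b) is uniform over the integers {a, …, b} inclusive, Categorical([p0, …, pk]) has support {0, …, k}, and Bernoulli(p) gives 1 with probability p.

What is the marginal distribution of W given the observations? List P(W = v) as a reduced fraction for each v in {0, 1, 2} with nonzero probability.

Enumerate traces; 162 have nonzero weight after conditioning:
  (Y=2, Z=2, U=2, W=1, V=0, X=0) weight 4/2205
  (Y=2, Z=2, U=2, W=1, V=0, X=1) weight 4/2205
  (Y=2, Z=2, U=2, W=1, V=0, X=2) weight 2/2205
  (Y=2, Z=2, U=2, W=1, V=1, X=0) weight 4/2205
  (Y=2, Z=2, U=2, W=1, V=1, X=1) weight 4/2205
  (Y=2, Z=2, U=2, W=1, V=1, X=2) weight 2/2205
  (Y=2, Z=2, U=2, W=1, V=2, X=0) weight 4/2205
  (Y=2, Z=2, U=2, W=1, V=2, X=1) weight 4/2205
  (Y=2, Z=3, U=2, W=0, V=0, X=0) weight 2/735
  (Y=2, Z=3, U=2, W=2, V=0, X=0) weight 1/1470
  … 152 more
Group by W:
  weight(W=0) = 8/49
  weight(W=1) = 4/49
  weight(W=2) = 2/49
Total weight = 8/49 + 4/49 + 2/49 = 2/7
P(W=0 | obs) = 8/49 / 2/7 = 4/7
P(W=1 | obs) = 4/49 / 2/7 = 2/7
P(W=2 | obs) = 2/49 / 2/7 = 1/7

P(W=0) = 4/7, P(W=1) = 2/7, P(W=2) = 1/7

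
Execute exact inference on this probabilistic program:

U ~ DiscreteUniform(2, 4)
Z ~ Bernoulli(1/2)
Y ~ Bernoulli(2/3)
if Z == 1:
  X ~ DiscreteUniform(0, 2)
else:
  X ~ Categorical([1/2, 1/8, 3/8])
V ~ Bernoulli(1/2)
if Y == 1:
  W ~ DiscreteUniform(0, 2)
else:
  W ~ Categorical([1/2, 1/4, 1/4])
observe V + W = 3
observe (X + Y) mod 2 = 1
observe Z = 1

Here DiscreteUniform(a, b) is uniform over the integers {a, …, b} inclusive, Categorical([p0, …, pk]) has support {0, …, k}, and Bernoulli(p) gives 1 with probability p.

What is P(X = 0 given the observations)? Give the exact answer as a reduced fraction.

Enumerate traces; 9 have nonzero weight after conditioning:
  (U=2, Z=1, Y=0, X=1, V=1, W=2) weight 1/432
  (U=2, Z=1, Y=1, X=0, V=1, W=2) weight 1/162
  (U=2, Z=1, Y=1, X=2, V=1, W=2) weight 1/162
  (U=3, Z=1, Y=0, X=1, V=1, W=2) weight 1/432
  (U=3, Z=1, Y=1, X=0, V=1, W=2) weight 1/162
  (U=3, Z=1, Y=1, X=2, V=1, W=2) weight 1/162
  (U=4, Z=1, Y=0, X=1, V=1, W=2) weight 1/432
  (U=4, Z=1, Y=1, X=0, V=1, W=2) weight 1/162
  … 1 more
Group by X:
  weight(X=0) = 1/54
  weight(X=1) = 1/144
  weight(X=2) = 1/54
Total weight = 1/54 + 1/144 + 1/54 = 19/432
P(X=0 | obs) = 1/54 / 19/432 = 8/19
P(X=1 | obs) = 1/144 / 19/432 = 3/19
P(X=2 | obs) = 1/54 / 19/432 = 8/19

P(X = 0 | obs) = 8/19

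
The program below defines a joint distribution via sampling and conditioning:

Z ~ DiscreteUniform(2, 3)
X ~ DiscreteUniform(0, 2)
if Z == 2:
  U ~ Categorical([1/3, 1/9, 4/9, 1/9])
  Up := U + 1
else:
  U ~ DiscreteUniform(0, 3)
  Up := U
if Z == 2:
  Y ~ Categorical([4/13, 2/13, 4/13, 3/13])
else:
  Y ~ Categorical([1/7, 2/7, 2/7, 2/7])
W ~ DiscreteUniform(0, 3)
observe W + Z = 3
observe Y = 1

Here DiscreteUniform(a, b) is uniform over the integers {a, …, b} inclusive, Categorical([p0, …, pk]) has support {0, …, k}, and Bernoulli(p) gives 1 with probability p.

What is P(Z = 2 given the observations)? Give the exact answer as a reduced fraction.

Enumerate traces; 24 have nonzero weight after conditioning:
  (Z=2, X=0, U=0, Y=1, W=1) weight 1/468
  (Z=2, X=0, U=1, Y=1, W=1) weight 1/1404
  (Z=2, X=0, U=2, Y=1, W=1) weight 1/351
  (Z=2, X=0, U=3, Y=1, W=1) weight 1/1404
  (Z=2, X=1, U=0, Y=1, W=1) weight 1/468
  (Z=2, X=1, U=1, Y=1, W=1) weight 1/1404
  (Z=2, X=1, U=2, Y=1, W=1) weight 1/351
  (Z=2, X=1, U=3, Y=1, W=1) weight 1/1404
  (Z=3, X=0, U=0, Y=1, W=0) weight 1/336
  … 15 more
Group by Z:
  weight(Z=2) = 1/52
  weight(Z=3) = 1/28
Total weight = 1/52 + 1/28 = 5/91
P(Z=2 | obs) = 1/52 / 5/91 = 7/20
P(Z=3 | obs) = 1/28 / 5/91 = 13/20

P(Z = 2 | obs) = 7/20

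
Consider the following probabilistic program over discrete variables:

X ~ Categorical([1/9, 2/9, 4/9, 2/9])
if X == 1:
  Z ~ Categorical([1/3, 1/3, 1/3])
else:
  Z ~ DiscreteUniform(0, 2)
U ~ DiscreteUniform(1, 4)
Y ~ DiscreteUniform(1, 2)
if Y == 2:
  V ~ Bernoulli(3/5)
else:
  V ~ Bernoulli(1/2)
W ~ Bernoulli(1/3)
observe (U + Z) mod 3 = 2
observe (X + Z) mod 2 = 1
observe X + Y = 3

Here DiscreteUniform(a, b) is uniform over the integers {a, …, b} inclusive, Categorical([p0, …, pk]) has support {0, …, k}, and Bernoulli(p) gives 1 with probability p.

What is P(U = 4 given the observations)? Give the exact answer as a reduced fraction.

Enumerate traces; 16 have nonzero weight after conditioning:
  (X=1, Z=0, U=2, Y=2, V=0, W=0) weight 1/405
  (X=1, Z=0, U=2, Y=2, V=0, W=1) weight 1/810
  (X=1, Z=0, U=2, Y=2, V=1, W=0) weight 1/270
  (X=1, Z=0, U=2, Y=2, V=1, W=1) weight 1/540
  (X=1, Z=2, U=3, Y=2, V=0, W=0) weight 1/405
  (X=1, Z=2, U=3, Y=2, V=0, W=1) weight 1/810
  (X=1, Z=2, U=3, Y=2, V=1, W=0) weight 1/270
  (X=1, Z=2, U=3, Y=2, V=1, W=1) weight 1/540
  (X=2, Z=1, U=1, Y=1, V=0, W=0) weight 1/162
  (X=2, Z=1, U=4, Y=1, V=0, W=0) weight 1/162
  … 6 more
Group by U:
  weight(U=1) = 1/54
  weight(U=2) = 1/108
  weight(U=3) = 1/108
  weight(U=4) = 1/54
Total weight = 1/54 + 1/108 + 1/108 + 1/54 = 1/18
P(U=1 | obs) = 1/54 / 1/18 = 1/3
P(U=2 | obs) = 1/108 / 1/18 = 1/6
P(U=3 | obs) = 1/108 / 1/18 = 1/6
P(U=4 | obs) = 1/54 / 1/18 = 1/3

P(U = 4 | obs) = 1/3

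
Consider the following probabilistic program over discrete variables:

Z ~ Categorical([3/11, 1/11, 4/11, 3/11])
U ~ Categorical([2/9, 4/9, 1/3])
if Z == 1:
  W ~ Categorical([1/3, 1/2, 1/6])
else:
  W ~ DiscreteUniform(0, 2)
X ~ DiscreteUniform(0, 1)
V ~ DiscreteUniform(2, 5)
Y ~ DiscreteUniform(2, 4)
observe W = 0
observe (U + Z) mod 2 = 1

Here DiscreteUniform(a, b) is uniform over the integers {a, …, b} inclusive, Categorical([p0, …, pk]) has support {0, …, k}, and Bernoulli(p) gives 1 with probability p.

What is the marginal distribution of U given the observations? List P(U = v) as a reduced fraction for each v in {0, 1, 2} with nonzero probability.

Enumerate traces; 144 have nonzero weight after conditioning:
  (Z=0, U=1, W=0, X=0, V=2, Y=2) weight 1/594
  (Z=0, U=1, W=0, X=0, V=2, Y=3) weight 1/594
  (Z=0, U=1, W=0, X=0, V=2, Y=4) weight 1/594
  (Z=0, U=1, W=0, X=0, V=3, Y=2) weight 1/594
  (Z=0, U=1, W=0, X=0, V=3, Y=3) weight 1/594
  (Z=0, U=1, W=0, X=0, V=3, Y=4) weight 1/594
  (Z=0, U=1, W=0, X=0, V=4, Y=2) weight 1/594
  (Z=0, U=1, W=0, X=0, V=4, Y=3) weight 1/594
  (Z=1, U=0, W=0, X=0, V=2, Y=2) weight 1/3564
  (Z=1, U=2, W=0, X=0, V=2, Y=2) weight 1/2376
  … 134 more
Group by U:
  weight(U=0) = 8/297
  weight(U=1) = 28/297
  weight(U=2) = 4/99
Total weight = 8/297 + 28/297 + 4/99 = 16/99
P(U=0 | obs) = 8/297 / 16/99 = 1/6
P(U=1 | obs) = 28/297 / 16/99 = 7/12
P(U=2 | obs) = 4/99 / 16/99 = 1/4

P(U=0) = 1/6, P(U=1) = 7/12, P(U=2) = 1/4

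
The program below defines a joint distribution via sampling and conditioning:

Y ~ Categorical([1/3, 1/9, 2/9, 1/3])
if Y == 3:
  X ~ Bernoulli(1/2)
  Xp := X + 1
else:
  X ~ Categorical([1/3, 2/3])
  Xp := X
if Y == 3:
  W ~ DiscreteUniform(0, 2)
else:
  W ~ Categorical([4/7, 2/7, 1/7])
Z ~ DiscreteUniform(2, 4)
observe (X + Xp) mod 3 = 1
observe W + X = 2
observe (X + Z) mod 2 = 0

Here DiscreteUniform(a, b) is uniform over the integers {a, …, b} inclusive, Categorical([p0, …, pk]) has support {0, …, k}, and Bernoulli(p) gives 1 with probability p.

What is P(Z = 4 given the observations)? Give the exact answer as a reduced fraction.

Enumerate traces; 2 have nonzero weight after conditioning:
  (Y=3, X=0, W=2, Z=2) weight 1/54
  (Y=3, X=0, W=2, Z=4) weight 1/54
Group by Z:
  weight(Z=2) = 1/54
  weight(Z=4) = 1/54
Total weight = 1/54 + 1/54 = 1/27
P(Z=2 | obs) = 1/54 / 1/27 = 1/2
P(Z=4 | obs) = 1/54 / 1/27 = 1/2

P(Z = 4 | obs) = 1/2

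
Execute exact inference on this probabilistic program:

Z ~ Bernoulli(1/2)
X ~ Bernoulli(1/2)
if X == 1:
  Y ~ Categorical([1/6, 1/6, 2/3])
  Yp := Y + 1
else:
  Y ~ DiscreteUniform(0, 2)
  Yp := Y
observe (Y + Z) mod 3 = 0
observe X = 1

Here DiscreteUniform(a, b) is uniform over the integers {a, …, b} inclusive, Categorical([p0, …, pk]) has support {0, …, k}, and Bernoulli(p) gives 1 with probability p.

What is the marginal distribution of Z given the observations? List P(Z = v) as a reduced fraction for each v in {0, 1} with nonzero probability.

P(Z=0) = 1/5, P(Z=1) = 4/5

Enumerate traces; 2 have nonzero weight after conditioning:
  (Z=0, X=1, Y=0) weight 1/24
  (Z=1, X=1, Y=2) weight 1/6
Group by Z:
  weight(Z=0) = 1/24
  weight(Z=1) = 1/6
Total weight = 1/24 + 1/6 = 5/24
P(Z=0 | obs) = 1/24 / 5/24 = 1/5
P(Z=1 | obs) = 1/6 / 5/24 = 4/5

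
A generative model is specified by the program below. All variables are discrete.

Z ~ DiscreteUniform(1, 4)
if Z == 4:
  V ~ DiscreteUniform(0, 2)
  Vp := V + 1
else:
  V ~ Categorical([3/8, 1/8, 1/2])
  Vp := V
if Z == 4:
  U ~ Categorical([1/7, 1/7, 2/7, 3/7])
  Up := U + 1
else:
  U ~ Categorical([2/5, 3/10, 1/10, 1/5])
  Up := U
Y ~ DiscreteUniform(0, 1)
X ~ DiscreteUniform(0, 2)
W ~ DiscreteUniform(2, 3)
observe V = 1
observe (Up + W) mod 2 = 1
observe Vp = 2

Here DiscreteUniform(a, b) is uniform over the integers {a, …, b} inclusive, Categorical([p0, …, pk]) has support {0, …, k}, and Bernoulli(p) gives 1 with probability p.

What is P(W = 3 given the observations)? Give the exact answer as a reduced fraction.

Enumerate traces; 24 have nonzero weight after conditioning:
  (Z=4, V=1, U=0, Y=0, X=0, W=2) weight 1/1008
  (Z=4, V=1, U=0, Y=0, X=1, W=2) weight 1/1008
  (Z=4, V=1, U=0, Y=0, X=2, W=2) weight 1/1008
  (Z=4, V=1, U=0, Y=1, X=0, W=2) weight 1/1008
  (Z=4, V=1, U=0, Y=1, X=1, W=2) weight 1/1008
  (Z=4, V=1, U=0, Y=1, X=2, W=2) weight 1/1008
  (Z=4, V=1, U=1, Y=0, X=0, W=3) weight 1/1008
  (Z=4, V=1, U=1, Y=0, X=1, W=3) weight 1/1008
  … 16 more
Group by W:
  weight(W=2) = 1/56
  weight(W=3) = 1/42
Total weight = 1/56 + 1/42 = 1/24
P(W=2 | obs) = 1/56 / 1/24 = 3/7
P(W=3 | obs) = 1/42 / 1/24 = 4/7

P(W = 3 | obs) = 4/7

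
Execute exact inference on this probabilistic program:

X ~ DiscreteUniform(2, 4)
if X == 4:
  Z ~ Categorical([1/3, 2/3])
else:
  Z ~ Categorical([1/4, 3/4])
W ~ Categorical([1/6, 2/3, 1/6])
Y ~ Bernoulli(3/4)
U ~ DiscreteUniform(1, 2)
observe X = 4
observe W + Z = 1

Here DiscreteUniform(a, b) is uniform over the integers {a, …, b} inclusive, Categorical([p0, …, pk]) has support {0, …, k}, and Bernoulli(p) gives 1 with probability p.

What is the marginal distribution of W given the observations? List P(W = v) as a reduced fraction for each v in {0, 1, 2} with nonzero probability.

P(W=0) = 1/3, P(W=1) = 2/3

Enumerate traces; 8 have nonzero weight after conditioning:
  (X=4, Z=0, W=1, Y=0, U=1) weight 1/108
  (X=4, Z=0, W=1, Y=0, U=2) weight 1/108
  (X=4, Z=0, W=1, Y=1, U=1) weight 1/36
  (X=4, Z=0, W=1, Y=1, U=2) weight 1/36
  (X=4, Z=1, W=0, Y=0, U=1) weight 1/216
  (X=4, Z=1, W=0, Y=0, U=2) weight 1/216
  (X=4, Z=1, W=0, Y=1, U=1) weight 1/72
  (X=4, Z=1, W=0, Y=1, U=2) weight 1/72
Group by W:
  weight(W=0) = 1/27
  weight(W=1) = 2/27
Total weight = 1/27 + 2/27 = 1/9
P(W=0 | obs) = 1/27 / 1/9 = 1/3
P(W=1 | obs) = 2/27 / 1/9 = 2/3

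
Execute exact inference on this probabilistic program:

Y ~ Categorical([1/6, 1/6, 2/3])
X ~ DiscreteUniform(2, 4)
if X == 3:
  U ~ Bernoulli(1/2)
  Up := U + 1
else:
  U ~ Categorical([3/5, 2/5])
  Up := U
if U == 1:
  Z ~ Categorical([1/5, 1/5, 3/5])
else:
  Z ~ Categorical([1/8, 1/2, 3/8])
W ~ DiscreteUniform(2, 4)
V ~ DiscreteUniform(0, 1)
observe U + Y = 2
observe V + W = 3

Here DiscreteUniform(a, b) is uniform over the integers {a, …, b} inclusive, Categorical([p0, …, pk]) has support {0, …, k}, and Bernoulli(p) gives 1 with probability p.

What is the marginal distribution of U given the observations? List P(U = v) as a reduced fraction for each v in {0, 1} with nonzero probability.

Enumerate traces; 36 have nonzero weight after conditioning:
  (Y=1, X=2, U=1, Z=0, W=2, V=1) weight 1/1350
  (Y=1, X=2, U=1, Z=0, W=3, V=0) weight 1/1350
  (Y=1, X=2, U=1, Z=1, W=2, V=1) weight 1/1350
  (Y=1, X=2, U=1, Z=1, W=3, V=0) weight 1/1350
  (Y=1, X=2, U=1, Z=2, W=2, V=1) weight 1/450
  (Y=1, X=2, U=1, Z=2, W=3, V=0) weight 1/450
  (Y=1, X=3, U=1, Z=0, W=2, V=1) weight 1/1080
  (Y=1, X=3, U=1, Z=0, W=3, V=0) weight 1/1080
  (Y=2, X=2, U=0, Z=0, W=2, V=1) weight 1/360
  … 27 more
Group by U:
  weight(U=0) = 17/135
  weight(U=1) = 13/540
Total weight = 17/135 + 13/540 = 3/20
P(U=0 | obs) = 17/135 / 3/20 = 68/81
P(U=1 | obs) = 13/540 / 3/20 = 13/81

P(U=0) = 68/81, P(U=1) = 13/81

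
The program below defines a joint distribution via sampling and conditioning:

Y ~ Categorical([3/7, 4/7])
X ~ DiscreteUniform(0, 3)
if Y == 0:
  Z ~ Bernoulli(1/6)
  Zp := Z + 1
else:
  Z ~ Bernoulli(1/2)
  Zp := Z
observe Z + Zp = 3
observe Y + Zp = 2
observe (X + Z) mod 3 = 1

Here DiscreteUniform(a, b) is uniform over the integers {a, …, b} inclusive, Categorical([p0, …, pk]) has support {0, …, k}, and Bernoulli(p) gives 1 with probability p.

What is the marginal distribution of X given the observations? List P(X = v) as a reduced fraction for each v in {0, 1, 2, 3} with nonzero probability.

Enumerate traces; 2 have nonzero weight after conditioning:
  (Y=0, X=0, Z=1) weight 1/56
  (Y=0, X=3, Z=1) weight 1/56
Group by X:
  weight(X=0) = 1/56
  weight(X=3) = 1/56
Total weight = 1/56 + 1/56 = 1/28
P(X=0 | obs) = 1/56 / 1/28 = 1/2
P(X=3 | obs) = 1/56 / 1/28 = 1/2

P(X=0) = 1/2, P(X=3) = 1/2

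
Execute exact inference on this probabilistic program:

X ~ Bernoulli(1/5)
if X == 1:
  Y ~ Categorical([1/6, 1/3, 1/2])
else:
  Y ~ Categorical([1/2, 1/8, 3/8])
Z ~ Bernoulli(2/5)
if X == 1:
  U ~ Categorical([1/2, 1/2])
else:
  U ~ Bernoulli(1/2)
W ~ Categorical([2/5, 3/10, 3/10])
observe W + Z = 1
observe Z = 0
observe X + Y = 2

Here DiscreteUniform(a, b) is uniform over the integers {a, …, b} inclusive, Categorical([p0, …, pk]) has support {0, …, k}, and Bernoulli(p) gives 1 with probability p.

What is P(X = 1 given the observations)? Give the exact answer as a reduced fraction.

P(X = 1 | obs) = 2/11

Enumerate traces; 4 have nonzero weight after conditioning:
  (X=0, Y=2, Z=0, U=0, W=1) weight 27/1000
  (X=0, Y=2, Z=0, U=1, W=1) weight 27/1000
  (X=1, Y=1, Z=0, U=0, W=1) weight 3/500
  (X=1, Y=1, Z=0, U=1, W=1) weight 3/500
Group by X:
  weight(X=0) = 27/500
  weight(X=1) = 3/250
Total weight = 27/500 + 3/250 = 33/500
P(X=0 | obs) = 27/500 / 33/500 = 9/11
P(X=1 | obs) = 3/250 / 33/500 = 2/11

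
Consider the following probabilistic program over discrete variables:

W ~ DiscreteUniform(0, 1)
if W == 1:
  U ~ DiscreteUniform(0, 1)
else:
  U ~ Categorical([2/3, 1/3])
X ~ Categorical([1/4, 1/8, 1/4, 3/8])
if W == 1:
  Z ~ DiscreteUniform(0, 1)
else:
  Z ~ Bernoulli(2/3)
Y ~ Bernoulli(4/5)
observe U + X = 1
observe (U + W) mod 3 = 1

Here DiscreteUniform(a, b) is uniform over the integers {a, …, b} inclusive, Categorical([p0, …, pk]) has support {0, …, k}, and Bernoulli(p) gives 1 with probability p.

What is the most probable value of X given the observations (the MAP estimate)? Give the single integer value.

argmax_v P(X = v | obs) = 0

Enumerate traces; 8 have nonzero weight after conditioning:
  (W=0, U=1, X=0, Z=0, Y=0) weight 1/360
  (W=0, U=1, X=0, Z=0, Y=1) weight 1/90
  (W=0, U=1, X=0, Z=1, Y=0) weight 1/180
  (W=0, U=1, X=0, Z=1, Y=1) weight 1/45
  (W=1, U=0, X=1, Z=0, Y=0) weight 1/320
  (W=1, U=0, X=1, Z=0, Y=1) weight 1/80
  (W=1, U=0, X=1, Z=1, Y=0) weight 1/320
  (W=1, U=0, X=1, Z=1, Y=1) weight 1/80
Group by X:
  weight(X=0) = 1/24
  weight(X=1) = 1/32
Total weight = 1/24 + 1/32 = 7/96
P(X=0 | obs) = 1/24 / 7/96 = 4/7
P(X=1 | obs) = 1/32 / 7/96 = 3/7
argmax = 0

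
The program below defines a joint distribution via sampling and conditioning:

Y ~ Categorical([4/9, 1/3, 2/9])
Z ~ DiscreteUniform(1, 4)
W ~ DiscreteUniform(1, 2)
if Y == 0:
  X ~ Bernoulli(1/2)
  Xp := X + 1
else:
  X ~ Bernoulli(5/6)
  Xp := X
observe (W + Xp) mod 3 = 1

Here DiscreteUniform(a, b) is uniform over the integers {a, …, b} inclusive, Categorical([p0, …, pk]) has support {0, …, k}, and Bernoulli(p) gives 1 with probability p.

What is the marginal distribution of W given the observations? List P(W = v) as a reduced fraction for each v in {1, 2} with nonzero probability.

P(W=1) = 5/17, P(W=2) = 12/17

Enumerate traces; 12 have nonzero weight after conditioning:
  (Y=0, Z=1, W=2, X=1) weight 1/36
  (Y=0, Z=2, W=2, X=1) weight 1/36
  (Y=0, Z=3, W=2, X=1) weight 1/36
  (Y=0, Z=4, W=2, X=1) weight 1/36
  (Y=1, Z=1, W=1, X=0) weight 1/144
  (Y=1, Z=2, W=1, X=0) weight 1/144
  (Y=1, Z=3, W=1, X=0) weight 1/144
  (Y=1, Z=4, W=1, X=0) weight 1/144
  … 4 more
Group by W:
  weight(W=1) = 5/108
  weight(W=2) = 1/9
Total weight = 5/108 + 1/9 = 17/108
P(W=1 | obs) = 5/108 / 17/108 = 5/17
P(W=2 | obs) = 1/9 / 17/108 = 12/17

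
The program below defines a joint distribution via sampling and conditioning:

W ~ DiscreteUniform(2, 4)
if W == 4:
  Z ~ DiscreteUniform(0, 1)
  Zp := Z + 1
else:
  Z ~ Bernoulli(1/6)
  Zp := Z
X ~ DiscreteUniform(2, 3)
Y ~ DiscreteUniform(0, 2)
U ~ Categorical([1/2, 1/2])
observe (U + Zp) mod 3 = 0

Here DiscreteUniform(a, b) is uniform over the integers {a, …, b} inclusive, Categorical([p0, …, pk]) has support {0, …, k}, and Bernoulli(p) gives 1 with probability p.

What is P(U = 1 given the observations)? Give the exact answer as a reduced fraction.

Enumerate traces; 18 have nonzero weight after conditioning:
  (W=2, Z=0, X=2, Y=0, U=0) weight 5/216
  (W=2, Z=0, X=2, Y=1, U=0) weight 5/216
  (W=2, Z=0, X=2, Y=2, U=0) weight 5/216
  (W=2, Z=0, X=3, Y=0, U=0) weight 5/216
  (W=2, Z=0, X=3, Y=1, U=0) weight 5/216
  (W=2, Z=0, X=3, Y=2, U=0) weight 5/216
  (W=3, Z=0, X=2, Y=0, U=0) weight 5/216
  (W=3, Z=0, X=2, Y=1, U=0) weight 5/216
  (W=4, Z=1, X=2, Y=0, U=1) weight 1/72
  … 9 more
Group by U:
  weight(U=0) = 5/18
  weight(U=1) = 1/12
Total weight = 5/18 + 1/12 = 13/36
P(U=0 | obs) = 5/18 / 13/36 = 10/13
P(U=1 | obs) = 1/12 / 13/36 = 3/13

P(U = 1 | obs) = 3/13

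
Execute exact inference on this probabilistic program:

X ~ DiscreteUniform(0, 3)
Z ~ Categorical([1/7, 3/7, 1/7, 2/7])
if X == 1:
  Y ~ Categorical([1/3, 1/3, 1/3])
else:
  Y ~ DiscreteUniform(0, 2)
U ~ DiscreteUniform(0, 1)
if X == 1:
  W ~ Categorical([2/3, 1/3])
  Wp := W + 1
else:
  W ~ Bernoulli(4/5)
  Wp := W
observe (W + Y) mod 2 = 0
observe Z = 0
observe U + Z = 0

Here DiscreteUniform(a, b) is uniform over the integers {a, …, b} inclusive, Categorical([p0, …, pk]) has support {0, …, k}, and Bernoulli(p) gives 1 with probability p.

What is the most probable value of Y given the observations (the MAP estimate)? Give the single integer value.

Enumerate traces; 12 have nonzero weight after conditioning:
  (X=0, Z=0, Y=0, U=0, W=0) weight 1/840
  (X=0, Z=0, Y=1, U=0, W=1) weight 1/210
  (X=0, Z=0, Y=2, U=0, W=0) weight 1/840
  (X=1, Z=0, Y=0, U=0, W=0) weight 1/252
  (X=1, Z=0, Y=1, U=0, W=1) weight 1/504
  (X=1, Z=0, Y=2, U=0, W=0) weight 1/252
  (X=2, Z=0, Y=0, U=0, W=0) weight 1/840
  (X=2, Z=0, Y=1, U=0, W=1) weight 1/210
  … 4 more
Group by Y:
  weight(Y=0) = 19/2520
  weight(Y=1) = 41/2520
  weight(Y=2) = 19/2520
Total weight = 19/2520 + 41/2520 + 19/2520 = 79/2520
P(Y=0 | obs) = 19/2520 / 79/2520 = 19/79
P(Y=1 | obs) = 41/2520 / 79/2520 = 41/79
P(Y=2 | obs) = 19/2520 / 79/2520 = 19/79
argmax = 1

argmax_v P(Y = v | obs) = 1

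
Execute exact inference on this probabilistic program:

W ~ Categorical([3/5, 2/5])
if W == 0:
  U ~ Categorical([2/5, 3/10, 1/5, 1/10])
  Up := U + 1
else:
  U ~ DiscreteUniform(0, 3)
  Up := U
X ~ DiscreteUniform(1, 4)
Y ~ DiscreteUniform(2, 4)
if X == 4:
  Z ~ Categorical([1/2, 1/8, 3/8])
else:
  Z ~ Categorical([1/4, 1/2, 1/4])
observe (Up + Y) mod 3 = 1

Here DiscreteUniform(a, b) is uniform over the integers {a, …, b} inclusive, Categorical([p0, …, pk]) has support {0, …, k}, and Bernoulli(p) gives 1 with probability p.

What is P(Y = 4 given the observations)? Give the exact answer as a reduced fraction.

Enumerate traces; 96 have nonzero weight after conditioning:
  (W=0, U=0, X=1, Y=3, Z=0) weight 1/200
  (W=0, U=0, X=1, Y=3, Z=1) weight 1/100
  (W=0, U=0, X=1, Y=3, Z=2) weight 1/200
  (W=0, U=0, X=2, Y=3, Z=0) weight 1/200
  (W=0, U=0, X=2, Y=3, Z=1) weight 1/100
  (W=0, U=0, X=2, Y=3, Z=2) weight 1/200
  (W=0, U=0, X=3, Y=3, Z=0) weight 1/200
  (W=0, U=0, X=3, Y=3, Z=1) weight 1/100
  (W=0, U=1, X=1, Y=2, Z=0) weight 3/800
  (W=0, U=2, X=1, Y=4, Z=0) weight 1/400
  … 86 more
Group by Y:
  weight(Y=2) = 7/75
  weight(Y=3) = 2/15
  weight(Y=4) = 8/75
Total weight = 7/75 + 2/15 + 8/75 = 1/3
P(Y=2 | obs) = 7/75 / 1/3 = 7/25
P(Y=3 | obs) = 2/15 / 1/3 = 2/5
P(Y=4 | obs) = 8/75 / 1/3 = 8/25

P(Y = 4 | obs) = 8/25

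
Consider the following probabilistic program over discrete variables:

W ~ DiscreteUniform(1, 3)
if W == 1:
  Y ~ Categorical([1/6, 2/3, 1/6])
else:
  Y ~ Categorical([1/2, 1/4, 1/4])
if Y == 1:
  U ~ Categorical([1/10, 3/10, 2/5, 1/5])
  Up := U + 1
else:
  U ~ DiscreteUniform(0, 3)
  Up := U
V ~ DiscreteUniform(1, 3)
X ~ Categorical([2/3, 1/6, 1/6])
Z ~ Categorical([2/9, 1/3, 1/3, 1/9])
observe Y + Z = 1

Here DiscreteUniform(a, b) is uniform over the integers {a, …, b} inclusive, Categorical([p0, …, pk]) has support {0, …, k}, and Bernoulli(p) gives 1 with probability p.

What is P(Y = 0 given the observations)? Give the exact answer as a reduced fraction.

Enumerate traces; 216 have nonzero weight after conditioning:
  (W=1, Y=0, U=0, V=1, X=0, Z=1) weight 1/972
  (W=1, Y=0, U=0, V=1, X=1, Z=1) weight 1/3888
  (W=1, Y=0, U=0, V=1, X=2, Z=1) weight 1/3888
  (W=1, Y=0, U=0, V=2, X=0, Z=1) weight 1/972
  (W=1, Y=0, U=0, V=2, X=1, Z=1) weight 1/3888
  (W=1, Y=0, U=0, V=2, X=2, Z=1) weight 1/3888
  (W=1, Y=0, U=0, V=3, X=0, Z=1) weight 1/972
  (W=1, Y=0, U=0, V=3, X=1, Z=1) weight 1/3888
  (W=1, Y=1, U=0, V=1, X=0, Z=0) weight 4/3645
  … 207 more
Group by Y:
  weight(Y=0) = 7/54
  weight(Y=1) = 7/81
Total weight = 7/54 + 7/81 = 35/162
P(Y=0 | obs) = 7/54 / 35/162 = 3/5
P(Y=1 | obs) = 7/81 / 35/162 = 2/5

P(Y = 0 | obs) = 3/5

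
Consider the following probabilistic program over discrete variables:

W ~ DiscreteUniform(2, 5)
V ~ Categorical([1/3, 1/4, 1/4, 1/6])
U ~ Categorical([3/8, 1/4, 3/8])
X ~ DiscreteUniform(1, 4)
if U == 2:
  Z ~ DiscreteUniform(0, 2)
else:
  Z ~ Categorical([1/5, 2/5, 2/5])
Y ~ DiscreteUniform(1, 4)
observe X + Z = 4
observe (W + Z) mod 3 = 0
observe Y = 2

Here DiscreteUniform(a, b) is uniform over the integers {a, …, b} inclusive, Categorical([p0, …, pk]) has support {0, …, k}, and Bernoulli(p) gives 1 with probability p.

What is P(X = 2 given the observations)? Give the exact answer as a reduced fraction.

P(X = 2 | obs) = 3/11

Enumerate traces; 48 have nonzero weight after conditioning:
  (W=2, V=0, U=0, X=3, Z=1, Y=2) weight 1/1280
  (W=2, V=0, U=1, X=3, Z=1, Y=2) weight 1/1920
  (W=2, V=0, U=2, X=3, Z=1, Y=2) weight 1/1536
  (W=2, V=1, U=0, X=3, Z=1, Y=2) weight 3/5120
  (W=2, V=1, U=1, X=3, Z=1, Y=2) weight 1/2560
  (W=2, V=1, U=2, X=3, Z=1, Y=2) weight 1/2048
  (W=2, V=2, U=0, X=3, Z=1, Y=2) weight 3/5120
  (W=2, V=2, U=1, X=3, Z=1, Y=2) weight 1/2560
  (W=3, V=0, U=0, X=4, Z=0, Y=2) weight 1/2560
  (W=4, V=0, U=0, X=2, Z=2, Y=2) weight 1/1280
  … 38 more
Group by X:
  weight(X=2) = 3/512
  weight(X=3) = 3/256
  weight(X=4) = 1/256
Total weight = 3/512 + 3/256 + 1/256 = 11/512
P(X=2 | obs) = 3/512 / 11/512 = 3/11
P(X=3 | obs) = 3/256 / 11/512 = 6/11
P(X=4 | obs) = 1/256 / 11/512 = 2/11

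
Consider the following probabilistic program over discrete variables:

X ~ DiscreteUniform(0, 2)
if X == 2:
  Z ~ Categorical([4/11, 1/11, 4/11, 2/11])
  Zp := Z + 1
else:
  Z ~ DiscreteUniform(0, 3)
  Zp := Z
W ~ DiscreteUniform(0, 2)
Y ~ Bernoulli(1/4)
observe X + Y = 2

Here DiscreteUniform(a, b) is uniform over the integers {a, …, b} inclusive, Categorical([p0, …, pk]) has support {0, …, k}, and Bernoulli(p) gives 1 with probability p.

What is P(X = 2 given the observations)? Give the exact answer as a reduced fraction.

P(X = 2 | obs) = 3/4

Enumerate traces; 24 have nonzero weight after conditioning:
  (X=1, Z=0, W=0, Y=1) weight 1/144
  (X=1, Z=0, W=1, Y=1) weight 1/144
  (X=1, Z=0, W=2, Y=1) weight 1/144
  (X=1, Z=1, W=0, Y=1) weight 1/144
  (X=1, Z=1, W=1, Y=1) weight 1/144
  (X=1, Z=1, W=2, Y=1) weight 1/144
  (X=1, Z=2, W=0, Y=1) weight 1/144
  (X=1, Z=2, W=1, Y=1) weight 1/144
  (X=2, Z=0, W=0, Y=0) weight 1/33
  … 15 more
Group by X:
  weight(X=1) = 1/12
  weight(X=2) = 1/4
Total weight = 1/12 + 1/4 = 1/3
P(X=1 | obs) = 1/12 / 1/3 = 1/4
P(X=2 | obs) = 1/4 / 1/3 = 3/4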